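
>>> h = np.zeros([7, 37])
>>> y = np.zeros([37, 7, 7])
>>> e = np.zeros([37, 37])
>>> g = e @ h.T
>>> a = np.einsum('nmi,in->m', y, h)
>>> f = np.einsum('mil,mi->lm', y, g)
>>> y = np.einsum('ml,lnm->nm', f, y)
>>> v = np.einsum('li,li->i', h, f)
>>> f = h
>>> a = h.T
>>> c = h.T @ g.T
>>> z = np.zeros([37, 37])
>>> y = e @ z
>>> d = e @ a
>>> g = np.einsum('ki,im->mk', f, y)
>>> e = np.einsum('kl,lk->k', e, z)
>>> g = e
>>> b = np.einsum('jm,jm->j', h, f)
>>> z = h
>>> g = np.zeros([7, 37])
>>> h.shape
(7, 37)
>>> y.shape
(37, 37)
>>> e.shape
(37,)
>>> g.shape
(7, 37)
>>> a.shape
(37, 7)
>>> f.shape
(7, 37)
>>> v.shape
(37,)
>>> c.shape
(37, 37)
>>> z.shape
(7, 37)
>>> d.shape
(37, 7)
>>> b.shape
(7,)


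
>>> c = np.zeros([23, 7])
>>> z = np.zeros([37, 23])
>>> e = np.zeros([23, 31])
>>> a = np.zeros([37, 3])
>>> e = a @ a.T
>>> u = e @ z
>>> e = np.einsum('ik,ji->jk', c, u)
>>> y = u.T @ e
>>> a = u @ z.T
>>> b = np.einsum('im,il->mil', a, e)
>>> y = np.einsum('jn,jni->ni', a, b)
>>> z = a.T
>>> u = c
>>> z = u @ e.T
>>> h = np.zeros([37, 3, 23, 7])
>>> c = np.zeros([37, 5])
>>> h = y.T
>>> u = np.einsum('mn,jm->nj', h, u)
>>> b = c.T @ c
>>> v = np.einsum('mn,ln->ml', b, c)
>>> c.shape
(37, 5)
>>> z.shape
(23, 37)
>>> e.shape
(37, 7)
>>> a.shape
(37, 37)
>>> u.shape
(37, 23)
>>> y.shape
(37, 7)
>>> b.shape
(5, 5)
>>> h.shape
(7, 37)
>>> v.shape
(5, 37)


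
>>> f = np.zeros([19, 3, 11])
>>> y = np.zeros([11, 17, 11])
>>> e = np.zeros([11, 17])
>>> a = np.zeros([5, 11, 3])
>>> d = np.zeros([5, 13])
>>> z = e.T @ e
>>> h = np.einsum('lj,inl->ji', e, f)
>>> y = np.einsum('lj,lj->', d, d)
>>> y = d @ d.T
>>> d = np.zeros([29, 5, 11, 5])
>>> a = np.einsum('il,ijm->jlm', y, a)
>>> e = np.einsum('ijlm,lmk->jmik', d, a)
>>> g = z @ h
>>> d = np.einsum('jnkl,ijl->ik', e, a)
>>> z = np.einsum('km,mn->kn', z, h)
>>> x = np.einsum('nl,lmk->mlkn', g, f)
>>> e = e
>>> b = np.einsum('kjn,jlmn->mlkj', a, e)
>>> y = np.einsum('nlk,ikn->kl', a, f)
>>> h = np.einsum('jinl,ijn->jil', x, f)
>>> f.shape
(19, 3, 11)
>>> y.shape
(3, 5)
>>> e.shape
(5, 5, 29, 3)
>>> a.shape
(11, 5, 3)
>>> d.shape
(11, 29)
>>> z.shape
(17, 19)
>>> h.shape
(3, 19, 17)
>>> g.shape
(17, 19)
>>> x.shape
(3, 19, 11, 17)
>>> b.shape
(29, 5, 11, 5)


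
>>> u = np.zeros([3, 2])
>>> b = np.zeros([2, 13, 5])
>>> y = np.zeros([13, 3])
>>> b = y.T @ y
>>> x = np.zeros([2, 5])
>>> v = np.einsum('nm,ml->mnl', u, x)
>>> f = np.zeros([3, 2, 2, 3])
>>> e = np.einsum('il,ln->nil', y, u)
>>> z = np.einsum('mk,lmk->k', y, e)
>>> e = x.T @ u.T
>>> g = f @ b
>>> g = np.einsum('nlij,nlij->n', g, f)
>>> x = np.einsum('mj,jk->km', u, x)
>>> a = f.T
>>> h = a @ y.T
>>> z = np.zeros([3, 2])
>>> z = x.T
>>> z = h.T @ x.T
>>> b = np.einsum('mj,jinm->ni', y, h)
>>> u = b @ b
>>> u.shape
(2, 2)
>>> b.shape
(2, 2)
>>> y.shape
(13, 3)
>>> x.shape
(5, 3)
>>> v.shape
(2, 3, 5)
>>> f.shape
(3, 2, 2, 3)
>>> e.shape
(5, 3)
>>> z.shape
(13, 2, 2, 5)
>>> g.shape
(3,)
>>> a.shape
(3, 2, 2, 3)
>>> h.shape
(3, 2, 2, 13)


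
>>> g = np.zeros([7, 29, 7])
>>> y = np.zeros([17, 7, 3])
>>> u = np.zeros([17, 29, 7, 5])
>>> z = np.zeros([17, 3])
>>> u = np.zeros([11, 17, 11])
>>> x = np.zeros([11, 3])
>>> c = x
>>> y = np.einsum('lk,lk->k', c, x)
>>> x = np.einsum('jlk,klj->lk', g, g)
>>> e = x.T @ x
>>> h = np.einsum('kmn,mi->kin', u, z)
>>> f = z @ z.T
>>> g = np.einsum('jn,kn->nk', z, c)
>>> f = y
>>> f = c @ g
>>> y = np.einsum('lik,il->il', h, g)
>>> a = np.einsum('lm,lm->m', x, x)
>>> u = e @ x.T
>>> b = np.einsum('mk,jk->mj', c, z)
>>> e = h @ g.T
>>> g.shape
(3, 11)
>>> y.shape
(3, 11)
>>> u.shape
(7, 29)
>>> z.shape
(17, 3)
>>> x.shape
(29, 7)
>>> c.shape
(11, 3)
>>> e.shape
(11, 3, 3)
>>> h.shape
(11, 3, 11)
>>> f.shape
(11, 11)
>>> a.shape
(7,)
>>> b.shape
(11, 17)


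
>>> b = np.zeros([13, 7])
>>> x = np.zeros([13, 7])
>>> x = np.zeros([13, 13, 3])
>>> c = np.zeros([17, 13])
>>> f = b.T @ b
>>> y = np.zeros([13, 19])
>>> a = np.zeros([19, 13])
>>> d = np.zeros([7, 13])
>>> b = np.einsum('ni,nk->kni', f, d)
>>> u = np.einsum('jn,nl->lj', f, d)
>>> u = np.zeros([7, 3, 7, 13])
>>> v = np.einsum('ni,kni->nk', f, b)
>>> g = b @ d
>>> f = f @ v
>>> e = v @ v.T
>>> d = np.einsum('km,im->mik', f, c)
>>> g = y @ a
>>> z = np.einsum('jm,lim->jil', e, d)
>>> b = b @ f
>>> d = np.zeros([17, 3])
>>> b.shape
(13, 7, 13)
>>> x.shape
(13, 13, 3)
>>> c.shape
(17, 13)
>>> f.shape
(7, 13)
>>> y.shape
(13, 19)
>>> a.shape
(19, 13)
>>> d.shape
(17, 3)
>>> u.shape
(7, 3, 7, 13)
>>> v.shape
(7, 13)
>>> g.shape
(13, 13)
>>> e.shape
(7, 7)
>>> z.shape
(7, 17, 13)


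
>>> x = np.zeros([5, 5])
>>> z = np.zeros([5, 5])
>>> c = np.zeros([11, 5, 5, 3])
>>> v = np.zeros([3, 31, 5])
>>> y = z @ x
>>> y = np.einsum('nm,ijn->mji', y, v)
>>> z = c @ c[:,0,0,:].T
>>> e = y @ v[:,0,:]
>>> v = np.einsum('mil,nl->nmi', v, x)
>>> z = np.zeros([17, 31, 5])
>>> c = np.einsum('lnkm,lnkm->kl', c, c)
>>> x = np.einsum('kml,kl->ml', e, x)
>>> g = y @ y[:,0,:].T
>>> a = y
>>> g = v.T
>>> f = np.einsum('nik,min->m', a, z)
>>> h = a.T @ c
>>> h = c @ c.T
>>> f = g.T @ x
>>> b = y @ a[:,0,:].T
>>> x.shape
(31, 5)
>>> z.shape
(17, 31, 5)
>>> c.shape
(5, 11)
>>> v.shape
(5, 3, 31)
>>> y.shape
(5, 31, 3)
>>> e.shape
(5, 31, 5)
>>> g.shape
(31, 3, 5)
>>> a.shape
(5, 31, 3)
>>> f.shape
(5, 3, 5)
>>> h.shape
(5, 5)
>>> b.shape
(5, 31, 5)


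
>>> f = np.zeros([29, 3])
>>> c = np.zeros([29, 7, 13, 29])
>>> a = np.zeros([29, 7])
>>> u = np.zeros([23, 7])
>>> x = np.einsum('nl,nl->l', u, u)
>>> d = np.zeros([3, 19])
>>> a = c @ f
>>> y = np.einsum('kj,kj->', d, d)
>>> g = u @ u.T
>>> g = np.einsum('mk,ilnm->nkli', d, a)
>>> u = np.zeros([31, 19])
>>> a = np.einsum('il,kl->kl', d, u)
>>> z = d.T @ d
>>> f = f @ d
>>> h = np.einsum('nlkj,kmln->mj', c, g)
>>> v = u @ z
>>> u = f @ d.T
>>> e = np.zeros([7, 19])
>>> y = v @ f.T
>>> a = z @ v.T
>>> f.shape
(29, 19)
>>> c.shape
(29, 7, 13, 29)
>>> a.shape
(19, 31)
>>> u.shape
(29, 3)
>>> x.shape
(7,)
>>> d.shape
(3, 19)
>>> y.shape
(31, 29)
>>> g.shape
(13, 19, 7, 29)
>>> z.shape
(19, 19)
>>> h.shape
(19, 29)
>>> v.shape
(31, 19)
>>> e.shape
(7, 19)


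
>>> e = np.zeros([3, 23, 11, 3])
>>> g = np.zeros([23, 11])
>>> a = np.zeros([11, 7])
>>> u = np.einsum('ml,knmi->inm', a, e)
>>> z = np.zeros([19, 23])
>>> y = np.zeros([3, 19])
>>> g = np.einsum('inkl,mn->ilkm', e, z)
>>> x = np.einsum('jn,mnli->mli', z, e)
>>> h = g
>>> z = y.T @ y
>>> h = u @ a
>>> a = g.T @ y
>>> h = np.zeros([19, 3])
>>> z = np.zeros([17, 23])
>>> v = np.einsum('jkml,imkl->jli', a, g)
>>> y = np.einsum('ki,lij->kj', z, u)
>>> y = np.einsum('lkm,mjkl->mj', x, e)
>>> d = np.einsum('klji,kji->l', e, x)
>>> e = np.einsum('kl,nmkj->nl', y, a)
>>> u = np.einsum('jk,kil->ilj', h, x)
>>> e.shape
(19, 23)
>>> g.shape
(3, 3, 11, 19)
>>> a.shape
(19, 11, 3, 19)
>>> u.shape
(11, 3, 19)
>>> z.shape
(17, 23)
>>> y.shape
(3, 23)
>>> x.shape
(3, 11, 3)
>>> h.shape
(19, 3)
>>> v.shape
(19, 19, 3)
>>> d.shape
(23,)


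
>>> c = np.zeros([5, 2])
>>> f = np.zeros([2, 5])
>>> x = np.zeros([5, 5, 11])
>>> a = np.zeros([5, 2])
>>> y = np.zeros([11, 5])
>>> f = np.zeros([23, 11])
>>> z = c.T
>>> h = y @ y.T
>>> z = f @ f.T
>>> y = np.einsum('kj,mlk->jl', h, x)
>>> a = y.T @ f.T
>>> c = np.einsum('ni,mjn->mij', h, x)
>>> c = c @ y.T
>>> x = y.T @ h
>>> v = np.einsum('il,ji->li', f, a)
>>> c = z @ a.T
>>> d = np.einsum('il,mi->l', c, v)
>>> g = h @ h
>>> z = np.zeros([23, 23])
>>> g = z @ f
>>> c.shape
(23, 5)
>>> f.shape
(23, 11)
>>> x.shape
(5, 11)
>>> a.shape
(5, 23)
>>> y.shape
(11, 5)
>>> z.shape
(23, 23)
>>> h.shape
(11, 11)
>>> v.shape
(11, 23)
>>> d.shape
(5,)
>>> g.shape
(23, 11)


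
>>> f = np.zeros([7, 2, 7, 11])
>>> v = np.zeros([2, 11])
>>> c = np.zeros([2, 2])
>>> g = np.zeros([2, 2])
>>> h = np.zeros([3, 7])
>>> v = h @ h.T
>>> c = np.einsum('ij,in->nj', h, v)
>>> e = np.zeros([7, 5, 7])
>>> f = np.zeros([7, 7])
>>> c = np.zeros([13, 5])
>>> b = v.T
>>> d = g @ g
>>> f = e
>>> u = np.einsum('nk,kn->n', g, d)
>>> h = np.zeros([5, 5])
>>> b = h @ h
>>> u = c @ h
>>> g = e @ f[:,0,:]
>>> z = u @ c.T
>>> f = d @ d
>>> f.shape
(2, 2)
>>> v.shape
(3, 3)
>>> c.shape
(13, 5)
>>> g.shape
(7, 5, 7)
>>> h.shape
(5, 5)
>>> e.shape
(7, 5, 7)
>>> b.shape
(5, 5)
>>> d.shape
(2, 2)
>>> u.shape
(13, 5)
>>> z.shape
(13, 13)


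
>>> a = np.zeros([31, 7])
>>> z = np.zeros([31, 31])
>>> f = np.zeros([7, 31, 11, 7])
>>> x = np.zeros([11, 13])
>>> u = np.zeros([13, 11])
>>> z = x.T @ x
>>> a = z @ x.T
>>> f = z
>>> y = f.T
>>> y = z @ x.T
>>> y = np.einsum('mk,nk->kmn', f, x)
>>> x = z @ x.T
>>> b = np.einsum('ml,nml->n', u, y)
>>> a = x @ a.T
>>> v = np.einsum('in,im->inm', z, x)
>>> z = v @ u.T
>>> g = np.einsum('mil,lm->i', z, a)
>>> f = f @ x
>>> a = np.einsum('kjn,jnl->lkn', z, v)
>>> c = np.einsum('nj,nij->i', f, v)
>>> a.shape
(11, 13, 13)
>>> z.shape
(13, 13, 13)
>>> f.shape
(13, 11)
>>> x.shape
(13, 11)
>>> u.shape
(13, 11)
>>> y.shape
(13, 13, 11)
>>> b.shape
(13,)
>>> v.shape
(13, 13, 11)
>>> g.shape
(13,)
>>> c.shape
(13,)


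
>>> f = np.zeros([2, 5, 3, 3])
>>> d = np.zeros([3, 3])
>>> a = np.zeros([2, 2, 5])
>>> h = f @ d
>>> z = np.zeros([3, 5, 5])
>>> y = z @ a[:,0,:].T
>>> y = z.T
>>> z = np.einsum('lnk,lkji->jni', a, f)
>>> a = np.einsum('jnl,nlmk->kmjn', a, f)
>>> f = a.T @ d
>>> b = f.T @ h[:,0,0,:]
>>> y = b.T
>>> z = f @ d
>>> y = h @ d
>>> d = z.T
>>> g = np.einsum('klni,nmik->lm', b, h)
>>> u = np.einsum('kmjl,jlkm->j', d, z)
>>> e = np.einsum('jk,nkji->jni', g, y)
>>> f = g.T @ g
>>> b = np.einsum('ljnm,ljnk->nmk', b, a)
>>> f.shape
(5, 5)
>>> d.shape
(3, 3, 2, 2)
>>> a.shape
(3, 3, 2, 2)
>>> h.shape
(2, 5, 3, 3)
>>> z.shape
(2, 2, 3, 3)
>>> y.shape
(2, 5, 3, 3)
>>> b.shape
(2, 3, 2)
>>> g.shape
(3, 5)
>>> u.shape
(2,)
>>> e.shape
(3, 2, 3)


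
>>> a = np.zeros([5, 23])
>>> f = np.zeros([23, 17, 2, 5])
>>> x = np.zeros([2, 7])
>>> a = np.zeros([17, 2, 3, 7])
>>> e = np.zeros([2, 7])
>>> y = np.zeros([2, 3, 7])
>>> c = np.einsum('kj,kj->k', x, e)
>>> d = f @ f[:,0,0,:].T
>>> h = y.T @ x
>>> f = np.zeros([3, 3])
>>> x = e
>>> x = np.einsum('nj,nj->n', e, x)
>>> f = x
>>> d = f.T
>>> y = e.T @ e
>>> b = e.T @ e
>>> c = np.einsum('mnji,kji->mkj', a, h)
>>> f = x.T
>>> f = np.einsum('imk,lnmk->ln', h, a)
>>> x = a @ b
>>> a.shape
(17, 2, 3, 7)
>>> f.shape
(17, 2)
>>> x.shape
(17, 2, 3, 7)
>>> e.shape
(2, 7)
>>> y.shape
(7, 7)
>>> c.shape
(17, 7, 3)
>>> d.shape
(2,)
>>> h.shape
(7, 3, 7)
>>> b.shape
(7, 7)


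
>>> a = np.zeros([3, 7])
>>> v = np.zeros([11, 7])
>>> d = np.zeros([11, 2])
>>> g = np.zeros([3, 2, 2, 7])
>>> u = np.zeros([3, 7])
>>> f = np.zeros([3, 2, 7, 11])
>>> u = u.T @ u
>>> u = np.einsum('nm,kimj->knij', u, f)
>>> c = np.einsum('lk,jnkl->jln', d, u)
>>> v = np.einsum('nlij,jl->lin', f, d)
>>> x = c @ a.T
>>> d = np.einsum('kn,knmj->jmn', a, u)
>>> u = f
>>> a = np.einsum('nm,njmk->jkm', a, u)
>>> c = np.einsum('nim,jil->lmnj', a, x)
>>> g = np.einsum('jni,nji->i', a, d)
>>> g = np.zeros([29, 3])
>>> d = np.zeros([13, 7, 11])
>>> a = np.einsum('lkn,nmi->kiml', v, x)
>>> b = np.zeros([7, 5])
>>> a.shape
(7, 3, 11, 2)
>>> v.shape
(2, 7, 3)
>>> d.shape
(13, 7, 11)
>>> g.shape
(29, 3)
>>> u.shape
(3, 2, 7, 11)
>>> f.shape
(3, 2, 7, 11)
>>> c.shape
(3, 7, 2, 3)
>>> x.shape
(3, 11, 3)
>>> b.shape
(7, 5)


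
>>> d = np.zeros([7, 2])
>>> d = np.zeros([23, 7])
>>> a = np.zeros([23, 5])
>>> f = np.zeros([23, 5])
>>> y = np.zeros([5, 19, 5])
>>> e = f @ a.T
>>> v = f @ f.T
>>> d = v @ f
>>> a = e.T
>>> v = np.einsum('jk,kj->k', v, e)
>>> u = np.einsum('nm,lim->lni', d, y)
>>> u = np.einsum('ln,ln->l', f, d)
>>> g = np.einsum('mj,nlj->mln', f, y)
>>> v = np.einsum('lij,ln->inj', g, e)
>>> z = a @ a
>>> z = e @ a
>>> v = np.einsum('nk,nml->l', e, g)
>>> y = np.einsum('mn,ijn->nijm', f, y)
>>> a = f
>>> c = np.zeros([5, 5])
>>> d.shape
(23, 5)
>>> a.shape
(23, 5)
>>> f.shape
(23, 5)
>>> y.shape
(5, 5, 19, 23)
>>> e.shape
(23, 23)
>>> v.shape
(5,)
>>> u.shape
(23,)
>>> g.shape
(23, 19, 5)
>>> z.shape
(23, 23)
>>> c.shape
(5, 5)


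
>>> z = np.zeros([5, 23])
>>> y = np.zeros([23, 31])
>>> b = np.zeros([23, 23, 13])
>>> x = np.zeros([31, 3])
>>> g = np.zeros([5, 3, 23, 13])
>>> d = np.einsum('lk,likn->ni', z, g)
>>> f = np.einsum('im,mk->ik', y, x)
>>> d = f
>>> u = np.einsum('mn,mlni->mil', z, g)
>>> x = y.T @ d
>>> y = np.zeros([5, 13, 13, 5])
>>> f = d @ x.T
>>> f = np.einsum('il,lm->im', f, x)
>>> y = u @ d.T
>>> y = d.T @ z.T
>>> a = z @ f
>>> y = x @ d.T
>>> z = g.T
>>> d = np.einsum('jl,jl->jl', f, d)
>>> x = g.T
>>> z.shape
(13, 23, 3, 5)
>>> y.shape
(31, 23)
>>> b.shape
(23, 23, 13)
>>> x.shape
(13, 23, 3, 5)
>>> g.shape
(5, 3, 23, 13)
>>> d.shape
(23, 3)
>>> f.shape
(23, 3)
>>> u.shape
(5, 13, 3)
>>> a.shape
(5, 3)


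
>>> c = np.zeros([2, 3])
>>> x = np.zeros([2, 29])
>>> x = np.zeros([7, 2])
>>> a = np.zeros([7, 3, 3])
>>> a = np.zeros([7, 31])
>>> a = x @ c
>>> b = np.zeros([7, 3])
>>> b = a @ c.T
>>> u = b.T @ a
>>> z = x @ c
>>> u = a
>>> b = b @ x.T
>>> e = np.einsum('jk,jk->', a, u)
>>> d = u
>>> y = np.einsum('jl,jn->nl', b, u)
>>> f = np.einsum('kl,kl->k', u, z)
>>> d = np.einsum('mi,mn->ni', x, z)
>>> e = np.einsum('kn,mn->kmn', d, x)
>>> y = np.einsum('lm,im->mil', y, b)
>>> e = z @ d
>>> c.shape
(2, 3)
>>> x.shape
(7, 2)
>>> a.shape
(7, 3)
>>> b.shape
(7, 7)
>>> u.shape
(7, 3)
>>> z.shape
(7, 3)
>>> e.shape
(7, 2)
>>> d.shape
(3, 2)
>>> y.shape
(7, 7, 3)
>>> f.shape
(7,)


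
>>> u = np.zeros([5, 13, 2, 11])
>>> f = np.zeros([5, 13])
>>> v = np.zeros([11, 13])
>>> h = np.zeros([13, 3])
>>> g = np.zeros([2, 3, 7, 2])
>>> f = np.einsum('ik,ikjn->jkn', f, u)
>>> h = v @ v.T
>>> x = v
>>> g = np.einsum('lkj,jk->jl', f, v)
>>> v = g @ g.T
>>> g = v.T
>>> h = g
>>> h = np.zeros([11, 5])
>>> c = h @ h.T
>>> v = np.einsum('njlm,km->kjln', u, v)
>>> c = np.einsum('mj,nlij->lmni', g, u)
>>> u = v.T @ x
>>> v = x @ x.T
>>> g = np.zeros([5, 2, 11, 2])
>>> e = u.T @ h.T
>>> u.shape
(5, 2, 13, 13)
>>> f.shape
(2, 13, 11)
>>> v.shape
(11, 11)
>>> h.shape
(11, 5)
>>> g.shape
(5, 2, 11, 2)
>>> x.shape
(11, 13)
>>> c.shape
(13, 11, 5, 2)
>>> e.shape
(13, 13, 2, 11)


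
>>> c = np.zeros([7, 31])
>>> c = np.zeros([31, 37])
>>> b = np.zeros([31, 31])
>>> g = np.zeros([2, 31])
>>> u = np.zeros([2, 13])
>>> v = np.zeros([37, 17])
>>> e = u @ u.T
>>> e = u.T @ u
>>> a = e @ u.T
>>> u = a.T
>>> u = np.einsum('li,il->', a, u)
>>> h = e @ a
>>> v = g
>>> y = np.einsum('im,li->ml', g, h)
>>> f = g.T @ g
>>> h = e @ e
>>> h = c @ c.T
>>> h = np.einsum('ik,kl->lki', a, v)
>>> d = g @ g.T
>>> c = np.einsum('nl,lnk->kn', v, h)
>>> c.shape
(13, 2)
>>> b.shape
(31, 31)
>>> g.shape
(2, 31)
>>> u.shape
()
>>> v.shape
(2, 31)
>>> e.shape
(13, 13)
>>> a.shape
(13, 2)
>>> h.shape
(31, 2, 13)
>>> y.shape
(31, 13)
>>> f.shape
(31, 31)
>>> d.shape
(2, 2)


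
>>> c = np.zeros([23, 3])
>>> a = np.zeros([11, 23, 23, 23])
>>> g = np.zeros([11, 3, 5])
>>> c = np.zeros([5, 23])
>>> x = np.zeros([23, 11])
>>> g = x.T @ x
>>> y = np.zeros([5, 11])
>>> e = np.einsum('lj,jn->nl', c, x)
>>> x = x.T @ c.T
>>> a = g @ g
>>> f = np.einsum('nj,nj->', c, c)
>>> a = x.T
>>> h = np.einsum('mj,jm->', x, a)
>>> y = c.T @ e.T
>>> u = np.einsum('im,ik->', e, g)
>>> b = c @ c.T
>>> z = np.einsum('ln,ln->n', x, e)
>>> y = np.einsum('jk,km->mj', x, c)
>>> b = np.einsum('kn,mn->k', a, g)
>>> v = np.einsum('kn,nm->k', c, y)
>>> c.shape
(5, 23)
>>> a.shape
(5, 11)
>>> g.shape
(11, 11)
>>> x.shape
(11, 5)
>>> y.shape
(23, 11)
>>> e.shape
(11, 5)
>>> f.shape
()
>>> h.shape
()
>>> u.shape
()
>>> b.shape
(5,)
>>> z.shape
(5,)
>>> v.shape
(5,)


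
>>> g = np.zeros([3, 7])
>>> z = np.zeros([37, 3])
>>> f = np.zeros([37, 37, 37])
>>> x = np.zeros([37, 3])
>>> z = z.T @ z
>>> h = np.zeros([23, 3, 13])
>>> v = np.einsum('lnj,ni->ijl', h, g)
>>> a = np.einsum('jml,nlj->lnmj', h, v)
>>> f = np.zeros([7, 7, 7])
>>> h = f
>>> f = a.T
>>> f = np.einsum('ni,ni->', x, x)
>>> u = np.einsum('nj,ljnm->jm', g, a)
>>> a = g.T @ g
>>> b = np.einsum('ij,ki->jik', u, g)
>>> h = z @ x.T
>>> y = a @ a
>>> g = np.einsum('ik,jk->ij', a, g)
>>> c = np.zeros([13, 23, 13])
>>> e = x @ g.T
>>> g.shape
(7, 3)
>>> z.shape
(3, 3)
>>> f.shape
()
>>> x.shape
(37, 3)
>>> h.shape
(3, 37)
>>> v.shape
(7, 13, 23)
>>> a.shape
(7, 7)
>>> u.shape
(7, 23)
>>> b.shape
(23, 7, 3)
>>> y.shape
(7, 7)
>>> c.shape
(13, 23, 13)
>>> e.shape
(37, 7)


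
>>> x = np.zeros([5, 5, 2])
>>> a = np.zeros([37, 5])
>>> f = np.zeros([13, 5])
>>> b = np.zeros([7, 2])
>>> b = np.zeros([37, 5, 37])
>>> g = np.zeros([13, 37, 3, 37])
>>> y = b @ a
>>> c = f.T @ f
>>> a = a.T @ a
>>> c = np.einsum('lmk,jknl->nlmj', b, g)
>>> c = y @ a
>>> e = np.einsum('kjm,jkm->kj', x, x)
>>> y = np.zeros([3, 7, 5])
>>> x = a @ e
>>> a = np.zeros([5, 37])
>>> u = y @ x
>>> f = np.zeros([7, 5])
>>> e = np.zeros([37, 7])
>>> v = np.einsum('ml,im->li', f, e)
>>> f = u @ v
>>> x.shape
(5, 5)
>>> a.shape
(5, 37)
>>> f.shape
(3, 7, 37)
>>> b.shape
(37, 5, 37)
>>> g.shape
(13, 37, 3, 37)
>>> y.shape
(3, 7, 5)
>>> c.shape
(37, 5, 5)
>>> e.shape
(37, 7)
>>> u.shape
(3, 7, 5)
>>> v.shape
(5, 37)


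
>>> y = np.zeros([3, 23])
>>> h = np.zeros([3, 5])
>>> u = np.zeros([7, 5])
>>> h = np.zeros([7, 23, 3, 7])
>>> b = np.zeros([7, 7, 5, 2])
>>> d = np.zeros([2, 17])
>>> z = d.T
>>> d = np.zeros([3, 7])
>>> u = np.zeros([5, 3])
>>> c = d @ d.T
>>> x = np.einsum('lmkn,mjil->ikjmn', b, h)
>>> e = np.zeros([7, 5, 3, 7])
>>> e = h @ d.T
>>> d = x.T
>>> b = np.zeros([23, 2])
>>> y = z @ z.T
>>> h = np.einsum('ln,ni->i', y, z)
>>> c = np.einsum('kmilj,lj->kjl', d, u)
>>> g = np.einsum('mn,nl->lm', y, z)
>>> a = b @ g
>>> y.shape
(17, 17)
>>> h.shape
(2,)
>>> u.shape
(5, 3)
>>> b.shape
(23, 2)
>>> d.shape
(2, 7, 23, 5, 3)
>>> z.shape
(17, 2)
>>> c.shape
(2, 3, 5)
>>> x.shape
(3, 5, 23, 7, 2)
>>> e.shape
(7, 23, 3, 3)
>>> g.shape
(2, 17)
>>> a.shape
(23, 17)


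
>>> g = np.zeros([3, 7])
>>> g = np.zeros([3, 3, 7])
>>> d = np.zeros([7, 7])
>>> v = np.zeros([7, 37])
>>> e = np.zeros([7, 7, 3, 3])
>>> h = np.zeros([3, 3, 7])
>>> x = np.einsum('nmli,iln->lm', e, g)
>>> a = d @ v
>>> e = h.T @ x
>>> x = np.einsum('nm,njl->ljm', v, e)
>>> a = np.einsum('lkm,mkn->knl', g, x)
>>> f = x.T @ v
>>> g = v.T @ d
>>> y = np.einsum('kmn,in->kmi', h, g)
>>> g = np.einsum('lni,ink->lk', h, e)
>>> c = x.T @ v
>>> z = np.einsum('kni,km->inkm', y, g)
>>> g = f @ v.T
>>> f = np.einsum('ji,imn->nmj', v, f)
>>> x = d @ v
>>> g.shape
(37, 3, 7)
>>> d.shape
(7, 7)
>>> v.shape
(7, 37)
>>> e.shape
(7, 3, 7)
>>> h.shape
(3, 3, 7)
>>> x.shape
(7, 37)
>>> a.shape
(3, 37, 3)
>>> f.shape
(37, 3, 7)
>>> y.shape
(3, 3, 37)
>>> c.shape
(37, 3, 37)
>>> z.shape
(37, 3, 3, 7)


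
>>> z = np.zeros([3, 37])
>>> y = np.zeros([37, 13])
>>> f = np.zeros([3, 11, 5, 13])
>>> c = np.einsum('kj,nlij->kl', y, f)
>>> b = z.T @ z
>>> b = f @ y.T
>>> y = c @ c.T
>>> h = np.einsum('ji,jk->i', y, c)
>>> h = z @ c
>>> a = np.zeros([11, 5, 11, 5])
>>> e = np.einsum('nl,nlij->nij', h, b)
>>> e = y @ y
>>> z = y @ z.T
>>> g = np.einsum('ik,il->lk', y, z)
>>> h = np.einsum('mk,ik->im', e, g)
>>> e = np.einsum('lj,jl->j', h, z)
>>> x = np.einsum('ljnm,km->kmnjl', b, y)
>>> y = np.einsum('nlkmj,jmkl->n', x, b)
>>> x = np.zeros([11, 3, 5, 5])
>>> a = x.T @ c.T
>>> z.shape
(37, 3)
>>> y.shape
(37,)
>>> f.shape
(3, 11, 5, 13)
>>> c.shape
(37, 11)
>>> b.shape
(3, 11, 5, 37)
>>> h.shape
(3, 37)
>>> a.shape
(5, 5, 3, 37)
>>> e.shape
(37,)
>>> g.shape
(3, 37)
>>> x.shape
(11, 3, 5, 5)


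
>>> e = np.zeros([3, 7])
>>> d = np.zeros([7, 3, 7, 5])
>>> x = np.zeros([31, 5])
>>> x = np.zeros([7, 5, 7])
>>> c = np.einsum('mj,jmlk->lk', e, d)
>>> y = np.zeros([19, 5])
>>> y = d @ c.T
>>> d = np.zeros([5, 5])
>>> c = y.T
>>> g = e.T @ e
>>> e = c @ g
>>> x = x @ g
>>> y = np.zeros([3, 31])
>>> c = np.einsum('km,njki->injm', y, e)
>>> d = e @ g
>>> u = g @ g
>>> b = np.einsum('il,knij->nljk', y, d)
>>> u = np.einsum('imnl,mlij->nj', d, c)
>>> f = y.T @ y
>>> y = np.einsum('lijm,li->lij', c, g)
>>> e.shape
(7, 7, 3, 7)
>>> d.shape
(7, 7, 3, 7)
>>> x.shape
(7, 5, 7)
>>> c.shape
(7, 7, 7, 31)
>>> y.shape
(7, 7, 7)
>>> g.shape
(7, 7)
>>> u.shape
(3, 31)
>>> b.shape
(7, 31, 7, 7)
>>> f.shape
(31, 31)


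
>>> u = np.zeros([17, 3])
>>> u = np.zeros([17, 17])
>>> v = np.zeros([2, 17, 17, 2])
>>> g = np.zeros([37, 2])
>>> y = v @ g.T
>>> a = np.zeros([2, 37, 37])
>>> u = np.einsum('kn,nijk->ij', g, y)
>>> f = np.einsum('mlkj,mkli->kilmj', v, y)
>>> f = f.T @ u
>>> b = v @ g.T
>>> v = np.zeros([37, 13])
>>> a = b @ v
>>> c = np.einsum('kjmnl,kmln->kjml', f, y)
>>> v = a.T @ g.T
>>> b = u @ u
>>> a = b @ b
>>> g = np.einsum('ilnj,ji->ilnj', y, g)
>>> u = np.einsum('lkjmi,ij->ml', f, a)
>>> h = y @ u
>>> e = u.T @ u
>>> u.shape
(37, 2)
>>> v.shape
(13, 17, 17, 37)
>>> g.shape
(2, 17, 17, 37)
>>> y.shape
(2, 17, 17, 37)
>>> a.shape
(17, 17)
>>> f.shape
(2, 2, 17, 37, 17)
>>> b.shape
(17, 17)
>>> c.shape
(2, 2, 17, 17)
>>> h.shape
(2, 17, 17, 2)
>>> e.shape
(2, 2)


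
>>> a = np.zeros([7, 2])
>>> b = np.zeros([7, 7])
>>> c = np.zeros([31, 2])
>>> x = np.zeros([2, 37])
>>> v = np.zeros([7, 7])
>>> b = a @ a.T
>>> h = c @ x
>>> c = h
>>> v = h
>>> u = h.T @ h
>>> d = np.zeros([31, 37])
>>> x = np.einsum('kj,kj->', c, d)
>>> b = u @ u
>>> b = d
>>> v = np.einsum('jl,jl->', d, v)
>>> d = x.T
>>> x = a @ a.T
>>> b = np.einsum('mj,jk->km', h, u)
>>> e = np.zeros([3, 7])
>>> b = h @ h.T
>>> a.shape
(7, 2)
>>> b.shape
(31, 31)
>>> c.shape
(31, 37)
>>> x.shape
(7, 7)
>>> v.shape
()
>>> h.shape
(31, 37)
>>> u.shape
(37, 37)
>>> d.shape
()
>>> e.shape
(3, 7)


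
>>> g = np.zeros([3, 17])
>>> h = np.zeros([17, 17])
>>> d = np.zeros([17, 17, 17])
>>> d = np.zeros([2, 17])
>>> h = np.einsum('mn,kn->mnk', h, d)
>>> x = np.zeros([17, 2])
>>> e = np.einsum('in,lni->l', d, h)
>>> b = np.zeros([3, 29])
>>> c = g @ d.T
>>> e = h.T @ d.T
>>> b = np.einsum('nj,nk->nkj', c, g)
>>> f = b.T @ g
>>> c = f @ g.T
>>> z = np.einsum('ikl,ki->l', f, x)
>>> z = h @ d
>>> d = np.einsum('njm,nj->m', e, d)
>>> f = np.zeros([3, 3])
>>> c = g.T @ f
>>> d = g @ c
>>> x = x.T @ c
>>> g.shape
(3, 17)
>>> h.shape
(17, 17, 2)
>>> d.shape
(3, 3)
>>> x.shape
(2, 3)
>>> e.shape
(2, 17, 2)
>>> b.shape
(3, 17, 2)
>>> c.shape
(17, 3)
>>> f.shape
(3, 3)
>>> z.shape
(17, 17, 17)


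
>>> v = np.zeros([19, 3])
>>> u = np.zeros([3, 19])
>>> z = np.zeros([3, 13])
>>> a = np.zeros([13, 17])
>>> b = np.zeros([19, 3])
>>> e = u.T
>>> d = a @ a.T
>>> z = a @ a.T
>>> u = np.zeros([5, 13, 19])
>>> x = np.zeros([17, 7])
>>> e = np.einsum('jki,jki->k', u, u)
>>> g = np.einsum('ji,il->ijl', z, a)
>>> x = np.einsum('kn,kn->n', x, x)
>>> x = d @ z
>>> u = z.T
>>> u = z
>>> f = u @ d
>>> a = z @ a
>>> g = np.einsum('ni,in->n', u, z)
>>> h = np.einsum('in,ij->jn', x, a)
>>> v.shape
(19, 3)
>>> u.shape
(13, 13)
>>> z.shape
(13, 13)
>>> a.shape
(13, 17)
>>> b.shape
(19, 3)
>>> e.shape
(13,)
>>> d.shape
(13, 13)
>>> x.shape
(13, 13)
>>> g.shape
(13,)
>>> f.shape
(13, 13)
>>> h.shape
(17, 13)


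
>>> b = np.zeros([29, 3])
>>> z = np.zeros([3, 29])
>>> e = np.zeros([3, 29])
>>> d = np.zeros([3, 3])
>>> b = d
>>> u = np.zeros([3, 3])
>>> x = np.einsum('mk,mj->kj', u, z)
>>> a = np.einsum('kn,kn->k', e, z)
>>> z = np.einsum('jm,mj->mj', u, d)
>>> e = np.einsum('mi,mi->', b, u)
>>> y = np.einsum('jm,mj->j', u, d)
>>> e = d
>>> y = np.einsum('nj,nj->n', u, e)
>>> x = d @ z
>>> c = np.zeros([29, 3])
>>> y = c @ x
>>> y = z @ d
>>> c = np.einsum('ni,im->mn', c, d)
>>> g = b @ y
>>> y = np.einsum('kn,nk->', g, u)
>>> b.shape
(3, 3)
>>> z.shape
(3, 3)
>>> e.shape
(3, 3)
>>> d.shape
(3, 3)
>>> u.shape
(3, 3)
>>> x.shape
(3, 3)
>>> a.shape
(3,)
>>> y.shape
()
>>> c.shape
(3, 29)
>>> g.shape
(3, 3)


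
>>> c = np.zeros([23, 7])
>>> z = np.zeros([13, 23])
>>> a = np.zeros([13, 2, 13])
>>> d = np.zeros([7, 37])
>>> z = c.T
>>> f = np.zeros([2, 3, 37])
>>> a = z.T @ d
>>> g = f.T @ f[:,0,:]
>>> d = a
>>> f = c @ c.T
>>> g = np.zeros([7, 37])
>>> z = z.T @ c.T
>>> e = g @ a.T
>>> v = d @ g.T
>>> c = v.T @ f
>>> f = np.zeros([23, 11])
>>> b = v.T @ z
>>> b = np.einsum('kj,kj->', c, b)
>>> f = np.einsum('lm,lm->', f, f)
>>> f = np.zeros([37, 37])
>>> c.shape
(7, 23)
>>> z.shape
(23, 23)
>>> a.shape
(23, 37)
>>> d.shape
(23, 37)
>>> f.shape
(37, 37)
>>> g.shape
(7, 37)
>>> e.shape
(7, 23)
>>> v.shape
(23, 7)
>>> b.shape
()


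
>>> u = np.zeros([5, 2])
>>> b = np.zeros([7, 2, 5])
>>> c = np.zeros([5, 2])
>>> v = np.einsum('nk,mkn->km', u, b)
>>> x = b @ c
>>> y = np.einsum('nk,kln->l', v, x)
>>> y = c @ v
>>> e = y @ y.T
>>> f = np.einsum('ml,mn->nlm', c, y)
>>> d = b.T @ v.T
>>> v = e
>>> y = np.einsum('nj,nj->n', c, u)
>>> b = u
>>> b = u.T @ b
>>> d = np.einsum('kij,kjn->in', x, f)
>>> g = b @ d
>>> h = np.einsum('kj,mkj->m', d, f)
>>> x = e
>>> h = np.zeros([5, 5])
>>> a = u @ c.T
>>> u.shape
(5, 2)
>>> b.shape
(2, 2)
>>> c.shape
(5, 2)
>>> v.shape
(5, 5)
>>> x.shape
(5, 5)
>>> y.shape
(5,)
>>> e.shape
(5, 5)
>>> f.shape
(7, 2, 5)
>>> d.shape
(2, 5)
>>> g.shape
(2, 5)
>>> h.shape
(5, 5)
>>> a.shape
(5, 5)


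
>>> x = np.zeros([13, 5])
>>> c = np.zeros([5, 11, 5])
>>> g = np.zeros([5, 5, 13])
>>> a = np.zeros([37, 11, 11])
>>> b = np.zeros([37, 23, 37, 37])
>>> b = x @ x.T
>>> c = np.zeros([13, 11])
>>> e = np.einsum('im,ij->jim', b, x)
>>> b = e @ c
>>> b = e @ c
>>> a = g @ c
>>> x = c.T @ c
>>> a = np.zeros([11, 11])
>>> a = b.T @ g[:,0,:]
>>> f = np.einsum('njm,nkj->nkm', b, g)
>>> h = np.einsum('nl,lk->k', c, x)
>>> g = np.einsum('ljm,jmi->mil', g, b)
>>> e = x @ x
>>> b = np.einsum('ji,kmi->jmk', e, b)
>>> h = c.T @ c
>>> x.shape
(11, 11)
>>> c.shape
(13, 11)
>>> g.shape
(13, 11, 5)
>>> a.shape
(11, 13, 13)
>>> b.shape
(11, 13, 5)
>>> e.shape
(11, 11)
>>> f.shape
(5, 5, 11)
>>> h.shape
(11, 11)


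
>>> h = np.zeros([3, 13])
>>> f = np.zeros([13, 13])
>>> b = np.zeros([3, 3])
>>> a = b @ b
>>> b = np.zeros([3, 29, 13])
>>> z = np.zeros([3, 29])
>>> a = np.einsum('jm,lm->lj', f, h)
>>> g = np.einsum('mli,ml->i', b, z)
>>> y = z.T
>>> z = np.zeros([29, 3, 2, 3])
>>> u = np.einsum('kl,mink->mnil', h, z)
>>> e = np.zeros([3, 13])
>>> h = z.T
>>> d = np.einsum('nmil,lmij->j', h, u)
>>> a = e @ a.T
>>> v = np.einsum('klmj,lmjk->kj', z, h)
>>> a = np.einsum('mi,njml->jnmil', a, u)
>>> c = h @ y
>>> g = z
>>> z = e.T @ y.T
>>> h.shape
(3, 2, 3, 29)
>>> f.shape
(13, 13)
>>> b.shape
(3, 29, 13)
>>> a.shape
(2, 29, 3, 3, 13)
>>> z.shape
(13, 29)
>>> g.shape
(29, 3, 2, 3)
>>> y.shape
(29, 3)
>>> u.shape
(29, 2, 3, 13)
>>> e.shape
(3, 13)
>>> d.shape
(13,)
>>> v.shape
(29, 3)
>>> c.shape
(3, 2, 3, 3)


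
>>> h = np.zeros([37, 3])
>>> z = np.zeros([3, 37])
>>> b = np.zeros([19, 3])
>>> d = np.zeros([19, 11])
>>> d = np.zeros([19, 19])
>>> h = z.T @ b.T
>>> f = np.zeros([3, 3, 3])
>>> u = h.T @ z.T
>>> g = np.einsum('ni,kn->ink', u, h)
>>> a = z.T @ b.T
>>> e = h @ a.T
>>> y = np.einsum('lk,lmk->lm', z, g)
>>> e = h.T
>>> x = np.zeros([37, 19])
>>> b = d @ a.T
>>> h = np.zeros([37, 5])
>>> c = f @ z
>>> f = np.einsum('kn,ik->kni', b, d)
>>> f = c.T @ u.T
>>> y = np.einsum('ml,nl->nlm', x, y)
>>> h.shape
(37, 5)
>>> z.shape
(3, 37)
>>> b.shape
(19, 37)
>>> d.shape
(19, 19)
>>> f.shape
(37, 3, 19)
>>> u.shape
(19, 3)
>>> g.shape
(3, 19, 37)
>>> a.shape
(37, 19)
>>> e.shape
(19, 37)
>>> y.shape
(3, 19, 37)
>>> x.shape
(37, 19)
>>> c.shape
(3, 3, 37)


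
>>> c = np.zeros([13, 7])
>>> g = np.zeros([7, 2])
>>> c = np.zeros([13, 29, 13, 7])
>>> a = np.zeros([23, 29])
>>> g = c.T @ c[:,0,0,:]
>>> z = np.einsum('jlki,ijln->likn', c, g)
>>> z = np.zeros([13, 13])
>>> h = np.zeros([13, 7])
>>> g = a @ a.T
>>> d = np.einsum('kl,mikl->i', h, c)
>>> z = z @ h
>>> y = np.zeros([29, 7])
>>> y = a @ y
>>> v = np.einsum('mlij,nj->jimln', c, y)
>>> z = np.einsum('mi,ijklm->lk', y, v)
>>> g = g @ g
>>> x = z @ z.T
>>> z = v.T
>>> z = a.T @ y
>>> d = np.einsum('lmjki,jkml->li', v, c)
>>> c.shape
(13, 29, 13, 7)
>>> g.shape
(23, 23)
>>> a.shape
(23, 29)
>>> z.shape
(29, 7)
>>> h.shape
(13, 7)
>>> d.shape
(7, 23)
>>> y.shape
(23, 7)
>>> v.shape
(7, 13, 13, 29, 23)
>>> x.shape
(29, 29)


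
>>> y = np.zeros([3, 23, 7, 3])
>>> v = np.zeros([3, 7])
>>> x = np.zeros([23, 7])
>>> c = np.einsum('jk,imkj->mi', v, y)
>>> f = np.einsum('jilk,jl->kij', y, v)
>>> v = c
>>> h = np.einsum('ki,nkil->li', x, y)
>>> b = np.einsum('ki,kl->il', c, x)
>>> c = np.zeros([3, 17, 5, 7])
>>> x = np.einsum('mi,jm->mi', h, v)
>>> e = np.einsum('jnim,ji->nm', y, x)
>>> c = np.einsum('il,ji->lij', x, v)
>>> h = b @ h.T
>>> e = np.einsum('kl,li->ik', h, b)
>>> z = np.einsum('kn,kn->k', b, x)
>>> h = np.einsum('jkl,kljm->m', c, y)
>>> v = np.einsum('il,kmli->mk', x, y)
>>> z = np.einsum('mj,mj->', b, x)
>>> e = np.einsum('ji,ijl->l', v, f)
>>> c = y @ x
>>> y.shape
(3, 23, 7, 3)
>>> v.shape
(23, 3)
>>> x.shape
(3, 7)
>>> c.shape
(3, 23, 7, 7)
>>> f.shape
(3, 23, 3)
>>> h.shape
(3,)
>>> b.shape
(3, 7)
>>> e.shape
(3,)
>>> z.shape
()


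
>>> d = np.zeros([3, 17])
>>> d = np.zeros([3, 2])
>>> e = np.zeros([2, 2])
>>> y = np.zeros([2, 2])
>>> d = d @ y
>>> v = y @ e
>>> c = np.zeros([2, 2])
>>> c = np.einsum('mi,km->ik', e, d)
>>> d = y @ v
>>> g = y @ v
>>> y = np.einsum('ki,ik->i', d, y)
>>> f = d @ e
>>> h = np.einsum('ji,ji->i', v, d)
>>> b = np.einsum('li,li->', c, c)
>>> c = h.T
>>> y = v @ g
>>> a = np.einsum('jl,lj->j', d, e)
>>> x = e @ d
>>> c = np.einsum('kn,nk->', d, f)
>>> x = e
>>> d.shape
(2, 2)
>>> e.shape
(2, 2)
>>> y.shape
(2, 2)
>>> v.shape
(2, 2)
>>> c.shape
()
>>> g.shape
(2, 2)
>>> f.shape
(2, 2)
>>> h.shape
(2,)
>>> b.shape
()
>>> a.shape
(2,)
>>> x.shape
(2, 2)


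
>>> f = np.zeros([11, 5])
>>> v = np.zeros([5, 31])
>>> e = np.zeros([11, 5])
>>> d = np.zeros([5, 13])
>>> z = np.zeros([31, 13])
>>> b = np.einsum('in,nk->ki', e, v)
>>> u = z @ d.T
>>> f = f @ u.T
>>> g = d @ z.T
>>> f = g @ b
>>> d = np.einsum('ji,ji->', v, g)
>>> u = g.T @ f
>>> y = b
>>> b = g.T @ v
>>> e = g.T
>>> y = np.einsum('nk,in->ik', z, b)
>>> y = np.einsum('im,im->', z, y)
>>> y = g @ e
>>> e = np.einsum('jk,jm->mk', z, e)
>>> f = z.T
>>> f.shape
(13, 31)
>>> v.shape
(5, 31)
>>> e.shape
(5, 13)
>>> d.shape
()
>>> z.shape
(31, 13)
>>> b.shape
(31, 31)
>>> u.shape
(31, 11)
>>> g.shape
(5, 31)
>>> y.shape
(5, 5)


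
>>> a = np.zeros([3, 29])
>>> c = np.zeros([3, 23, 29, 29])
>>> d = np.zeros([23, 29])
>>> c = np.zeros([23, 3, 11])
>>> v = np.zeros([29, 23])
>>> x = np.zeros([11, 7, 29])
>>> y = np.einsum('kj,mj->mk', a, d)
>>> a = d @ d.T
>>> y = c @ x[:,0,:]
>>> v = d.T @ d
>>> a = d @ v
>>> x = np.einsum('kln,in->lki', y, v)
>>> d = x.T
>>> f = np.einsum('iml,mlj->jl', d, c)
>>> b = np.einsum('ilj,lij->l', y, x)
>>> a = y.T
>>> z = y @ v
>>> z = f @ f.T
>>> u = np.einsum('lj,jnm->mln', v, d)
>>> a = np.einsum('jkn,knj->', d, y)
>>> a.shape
()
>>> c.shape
(23, 3, 11)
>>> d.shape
(29, 23, 3)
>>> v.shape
(29, 29)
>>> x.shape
(3, 23, 29)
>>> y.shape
(23, 3, 29)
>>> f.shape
(11, 3)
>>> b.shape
(3,)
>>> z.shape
(11, 11)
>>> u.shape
(3, 29, 23)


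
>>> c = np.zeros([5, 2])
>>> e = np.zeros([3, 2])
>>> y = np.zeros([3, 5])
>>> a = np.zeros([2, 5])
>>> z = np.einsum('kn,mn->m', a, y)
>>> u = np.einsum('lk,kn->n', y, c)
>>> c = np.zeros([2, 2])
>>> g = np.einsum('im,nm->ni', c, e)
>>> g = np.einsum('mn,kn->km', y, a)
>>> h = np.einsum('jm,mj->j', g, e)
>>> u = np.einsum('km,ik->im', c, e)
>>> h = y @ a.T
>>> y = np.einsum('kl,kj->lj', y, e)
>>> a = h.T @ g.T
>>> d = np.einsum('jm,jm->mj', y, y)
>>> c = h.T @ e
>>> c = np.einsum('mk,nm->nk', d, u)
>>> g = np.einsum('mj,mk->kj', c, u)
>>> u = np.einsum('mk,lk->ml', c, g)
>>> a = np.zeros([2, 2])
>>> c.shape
(3, 5)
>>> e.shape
(3, 2)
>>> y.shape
(5, 2)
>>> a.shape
(2, 2)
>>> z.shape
(3,)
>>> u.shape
(3, 2)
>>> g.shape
(2, 5)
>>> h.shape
(3, 2)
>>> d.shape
(2, 5)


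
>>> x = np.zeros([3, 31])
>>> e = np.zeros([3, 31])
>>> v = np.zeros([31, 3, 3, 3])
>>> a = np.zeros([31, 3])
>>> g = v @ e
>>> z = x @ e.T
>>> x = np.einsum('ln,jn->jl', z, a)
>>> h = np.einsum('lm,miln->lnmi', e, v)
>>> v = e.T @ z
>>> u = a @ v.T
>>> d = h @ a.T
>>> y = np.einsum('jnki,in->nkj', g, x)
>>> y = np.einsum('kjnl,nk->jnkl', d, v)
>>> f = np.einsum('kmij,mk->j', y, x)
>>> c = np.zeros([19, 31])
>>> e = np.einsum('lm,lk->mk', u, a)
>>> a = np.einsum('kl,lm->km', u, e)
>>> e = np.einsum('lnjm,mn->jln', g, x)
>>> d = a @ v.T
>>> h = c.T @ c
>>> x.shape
(31, 3)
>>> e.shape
(3, 31, 3)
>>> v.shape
(31, 3)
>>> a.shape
(31, 3)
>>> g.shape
(31, 3, 3, 31)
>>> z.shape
(3, 3)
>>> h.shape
(31, 31)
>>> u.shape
(31, 31)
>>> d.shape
(31, 31)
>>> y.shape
(3, 31, 3, 31)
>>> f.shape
(31,)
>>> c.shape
(19, 31)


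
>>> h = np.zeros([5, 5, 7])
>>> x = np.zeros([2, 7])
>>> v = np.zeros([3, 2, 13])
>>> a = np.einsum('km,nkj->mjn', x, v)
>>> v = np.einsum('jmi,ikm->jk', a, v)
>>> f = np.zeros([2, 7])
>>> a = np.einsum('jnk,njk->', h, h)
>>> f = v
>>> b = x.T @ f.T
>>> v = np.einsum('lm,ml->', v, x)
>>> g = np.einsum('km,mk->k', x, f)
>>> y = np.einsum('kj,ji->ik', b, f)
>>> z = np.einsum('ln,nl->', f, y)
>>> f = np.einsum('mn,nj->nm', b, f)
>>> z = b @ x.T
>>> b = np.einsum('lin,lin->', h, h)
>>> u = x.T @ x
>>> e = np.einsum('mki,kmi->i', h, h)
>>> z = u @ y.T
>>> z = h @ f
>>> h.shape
(5, 5, 7)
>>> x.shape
(2, 7)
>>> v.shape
()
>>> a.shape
()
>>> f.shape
(7, 7)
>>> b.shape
()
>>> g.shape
(2,)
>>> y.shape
(2, 7)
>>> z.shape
(5, 5, 7)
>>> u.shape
(7, 7)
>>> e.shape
(7,)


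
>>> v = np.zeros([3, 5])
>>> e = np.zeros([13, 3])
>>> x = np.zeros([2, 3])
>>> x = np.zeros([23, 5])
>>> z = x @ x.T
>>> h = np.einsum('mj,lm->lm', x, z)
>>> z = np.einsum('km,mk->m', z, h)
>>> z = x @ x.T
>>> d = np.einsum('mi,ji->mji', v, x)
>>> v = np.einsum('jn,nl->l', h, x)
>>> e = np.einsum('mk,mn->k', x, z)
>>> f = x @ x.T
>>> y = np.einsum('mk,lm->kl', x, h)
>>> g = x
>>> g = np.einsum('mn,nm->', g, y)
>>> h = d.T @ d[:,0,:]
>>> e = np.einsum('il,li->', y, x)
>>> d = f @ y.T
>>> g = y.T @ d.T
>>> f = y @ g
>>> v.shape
(5,)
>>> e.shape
()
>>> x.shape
(23, 5)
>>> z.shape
(23, 23)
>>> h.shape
(5, 23, 5)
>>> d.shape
(23, 5)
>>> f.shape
(5, 23)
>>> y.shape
(5, 23)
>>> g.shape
(23, 23)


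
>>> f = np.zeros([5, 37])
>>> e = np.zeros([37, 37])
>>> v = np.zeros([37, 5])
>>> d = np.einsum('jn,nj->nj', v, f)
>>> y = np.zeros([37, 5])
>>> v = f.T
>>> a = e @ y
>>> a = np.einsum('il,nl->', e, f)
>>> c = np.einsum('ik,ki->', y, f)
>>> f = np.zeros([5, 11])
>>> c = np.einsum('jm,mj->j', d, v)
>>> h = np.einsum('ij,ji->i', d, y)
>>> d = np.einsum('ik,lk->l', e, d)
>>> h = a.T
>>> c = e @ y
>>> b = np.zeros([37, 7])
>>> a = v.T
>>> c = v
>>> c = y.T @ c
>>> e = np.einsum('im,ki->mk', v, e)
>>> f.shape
(5, 11)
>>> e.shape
(5, 37)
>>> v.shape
(37, 5)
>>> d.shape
(5,)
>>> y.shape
(37, 5)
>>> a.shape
(5, 37)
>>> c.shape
(5, 5)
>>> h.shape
()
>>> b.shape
(37, 7)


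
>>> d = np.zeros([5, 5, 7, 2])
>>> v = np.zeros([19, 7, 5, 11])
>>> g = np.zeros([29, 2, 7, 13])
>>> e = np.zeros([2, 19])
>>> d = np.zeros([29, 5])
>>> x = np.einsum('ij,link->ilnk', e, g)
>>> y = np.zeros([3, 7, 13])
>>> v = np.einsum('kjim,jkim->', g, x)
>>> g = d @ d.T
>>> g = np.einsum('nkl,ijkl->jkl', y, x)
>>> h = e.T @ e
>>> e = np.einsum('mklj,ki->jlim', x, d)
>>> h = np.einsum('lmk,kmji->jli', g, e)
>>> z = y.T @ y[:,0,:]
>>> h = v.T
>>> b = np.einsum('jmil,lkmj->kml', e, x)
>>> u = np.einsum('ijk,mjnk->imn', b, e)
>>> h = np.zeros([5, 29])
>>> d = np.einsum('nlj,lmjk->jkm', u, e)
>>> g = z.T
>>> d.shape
(5, 2, 7)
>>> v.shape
()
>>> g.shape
(13, 7, 13)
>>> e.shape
(13, 7, 5, 2)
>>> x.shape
(2, 29, 7, 13)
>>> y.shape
(3, 7, 13)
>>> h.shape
(5, 29)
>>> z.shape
(13, 7, 13)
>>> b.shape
(29, 7, 2)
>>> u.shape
(29, 13, 5)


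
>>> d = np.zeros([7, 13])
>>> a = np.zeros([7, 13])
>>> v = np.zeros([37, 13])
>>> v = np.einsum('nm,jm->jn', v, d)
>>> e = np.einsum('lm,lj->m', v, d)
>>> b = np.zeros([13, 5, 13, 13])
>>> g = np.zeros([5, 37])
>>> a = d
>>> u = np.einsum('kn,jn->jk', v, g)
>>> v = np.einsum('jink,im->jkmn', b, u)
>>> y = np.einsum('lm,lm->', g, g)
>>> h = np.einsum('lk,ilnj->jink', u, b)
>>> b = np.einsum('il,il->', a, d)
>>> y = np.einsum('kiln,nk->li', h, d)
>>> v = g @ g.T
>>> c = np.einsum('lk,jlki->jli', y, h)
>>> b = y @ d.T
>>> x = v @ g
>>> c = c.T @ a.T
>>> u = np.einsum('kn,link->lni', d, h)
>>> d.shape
(7, 13)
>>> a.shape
(7, 13)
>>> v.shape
(5, 5)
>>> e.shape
(37,)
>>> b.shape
(13, 7)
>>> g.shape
(5, 37)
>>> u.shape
(13, 13, 13)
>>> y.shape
(13, 13)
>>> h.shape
(13, 13, 13, 7)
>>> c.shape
(7, 13, 7)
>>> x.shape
(5, 37)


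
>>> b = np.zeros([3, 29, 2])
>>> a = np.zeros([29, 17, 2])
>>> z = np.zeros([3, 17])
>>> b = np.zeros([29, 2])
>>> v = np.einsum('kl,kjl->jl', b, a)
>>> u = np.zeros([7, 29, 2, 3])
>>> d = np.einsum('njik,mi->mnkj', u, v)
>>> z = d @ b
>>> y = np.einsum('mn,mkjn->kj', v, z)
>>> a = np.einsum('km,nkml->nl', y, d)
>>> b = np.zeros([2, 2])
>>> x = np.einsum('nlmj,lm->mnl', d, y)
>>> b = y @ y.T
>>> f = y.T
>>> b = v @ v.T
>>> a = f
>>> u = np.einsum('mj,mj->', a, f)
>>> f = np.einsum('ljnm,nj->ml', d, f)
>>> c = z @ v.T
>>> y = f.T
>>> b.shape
(17, 17)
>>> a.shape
(3, 7)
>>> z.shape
(17, 7, 3, 2)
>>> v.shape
(17, 2)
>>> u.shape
()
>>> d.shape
(17, 7, 3, 29)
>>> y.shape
(17, 29)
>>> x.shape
(3, 17, 7)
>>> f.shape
(29, 17)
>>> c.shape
(17, 7, 3, 17)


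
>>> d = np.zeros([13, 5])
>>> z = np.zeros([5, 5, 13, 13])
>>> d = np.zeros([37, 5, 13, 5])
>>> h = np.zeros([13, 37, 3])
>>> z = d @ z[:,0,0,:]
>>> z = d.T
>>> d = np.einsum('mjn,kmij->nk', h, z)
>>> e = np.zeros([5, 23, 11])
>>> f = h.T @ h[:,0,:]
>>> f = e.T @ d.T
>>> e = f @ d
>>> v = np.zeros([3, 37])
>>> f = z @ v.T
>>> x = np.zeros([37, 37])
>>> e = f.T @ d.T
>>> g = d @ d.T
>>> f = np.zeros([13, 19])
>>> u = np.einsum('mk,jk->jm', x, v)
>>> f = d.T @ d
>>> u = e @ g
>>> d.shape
(3, 5)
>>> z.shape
(5, 13, 5, 37)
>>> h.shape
(13, 37, 3)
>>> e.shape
(3, 5, 13, 3)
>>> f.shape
(5, 5)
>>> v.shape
(3, 37)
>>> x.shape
(37, 37)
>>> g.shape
(3, 3)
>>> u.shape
(3, 5, 13, 3)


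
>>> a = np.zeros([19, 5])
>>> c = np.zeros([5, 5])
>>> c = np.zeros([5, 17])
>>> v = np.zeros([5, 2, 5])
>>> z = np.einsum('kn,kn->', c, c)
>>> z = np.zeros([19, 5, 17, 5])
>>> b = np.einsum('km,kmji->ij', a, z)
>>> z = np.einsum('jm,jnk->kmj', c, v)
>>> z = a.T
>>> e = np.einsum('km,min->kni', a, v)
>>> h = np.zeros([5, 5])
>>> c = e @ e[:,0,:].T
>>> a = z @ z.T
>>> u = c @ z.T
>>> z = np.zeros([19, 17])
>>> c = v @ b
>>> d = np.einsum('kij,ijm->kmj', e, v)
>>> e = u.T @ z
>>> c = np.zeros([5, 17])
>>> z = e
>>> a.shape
(5, 5)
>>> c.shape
(5, 17)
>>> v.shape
(5, 2, 5)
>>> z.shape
(5, 5, 17)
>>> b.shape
(5, 17)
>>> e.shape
(5, 5, 17)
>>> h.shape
(5, 5)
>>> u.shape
(19, 5, 5)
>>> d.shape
(19, 5, 2)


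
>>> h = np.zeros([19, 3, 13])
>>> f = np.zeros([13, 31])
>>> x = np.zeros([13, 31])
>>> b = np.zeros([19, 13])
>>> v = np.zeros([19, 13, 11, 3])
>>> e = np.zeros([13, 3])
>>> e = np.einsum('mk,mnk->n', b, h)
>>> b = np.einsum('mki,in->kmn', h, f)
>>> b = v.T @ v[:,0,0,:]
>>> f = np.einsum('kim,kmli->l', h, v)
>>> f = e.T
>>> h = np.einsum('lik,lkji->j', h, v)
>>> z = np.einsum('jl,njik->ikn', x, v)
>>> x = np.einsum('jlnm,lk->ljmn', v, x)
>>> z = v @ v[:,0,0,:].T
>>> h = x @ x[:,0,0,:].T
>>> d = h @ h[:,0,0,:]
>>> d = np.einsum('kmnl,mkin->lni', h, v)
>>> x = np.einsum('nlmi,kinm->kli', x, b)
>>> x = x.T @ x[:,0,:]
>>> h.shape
(13, 19, 3, 13)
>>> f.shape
(3,)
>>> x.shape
(11, 19, 11)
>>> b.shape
(3, 11, 13, 3)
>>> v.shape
(19, 13, 11, 3)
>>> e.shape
(3,)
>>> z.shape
(19, 13, 11, 19)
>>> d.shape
(13, 3, 11)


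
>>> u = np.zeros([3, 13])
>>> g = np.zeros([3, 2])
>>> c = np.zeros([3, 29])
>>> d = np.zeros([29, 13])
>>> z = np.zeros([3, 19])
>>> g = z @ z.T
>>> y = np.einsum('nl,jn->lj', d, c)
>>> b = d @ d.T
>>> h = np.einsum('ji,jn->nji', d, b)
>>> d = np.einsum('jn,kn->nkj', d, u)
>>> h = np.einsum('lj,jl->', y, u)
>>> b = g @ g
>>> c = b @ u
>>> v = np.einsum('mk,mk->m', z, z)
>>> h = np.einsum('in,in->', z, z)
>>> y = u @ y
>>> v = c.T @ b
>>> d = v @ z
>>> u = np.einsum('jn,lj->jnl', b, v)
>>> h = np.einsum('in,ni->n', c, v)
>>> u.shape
(3, 3, 13)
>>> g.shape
(3, 3)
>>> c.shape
(3, 13)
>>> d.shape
(13, 19)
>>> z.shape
(3, 19)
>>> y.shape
(3, 3)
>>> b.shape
(3, 3)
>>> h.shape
(13,)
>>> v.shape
(13, 3)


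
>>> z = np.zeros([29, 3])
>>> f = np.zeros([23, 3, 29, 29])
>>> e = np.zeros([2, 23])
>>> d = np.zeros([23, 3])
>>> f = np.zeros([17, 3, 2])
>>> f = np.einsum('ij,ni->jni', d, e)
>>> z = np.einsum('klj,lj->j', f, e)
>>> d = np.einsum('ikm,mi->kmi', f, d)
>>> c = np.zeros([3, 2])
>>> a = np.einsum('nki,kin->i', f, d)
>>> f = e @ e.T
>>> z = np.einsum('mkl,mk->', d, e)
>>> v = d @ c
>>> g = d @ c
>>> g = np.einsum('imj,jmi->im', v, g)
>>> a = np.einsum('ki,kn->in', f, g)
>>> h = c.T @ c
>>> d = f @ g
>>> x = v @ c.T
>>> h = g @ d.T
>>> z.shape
()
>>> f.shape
(2, 2)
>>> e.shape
(2, 23)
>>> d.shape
(2, 23)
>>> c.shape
(3, 2)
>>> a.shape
(2, 23)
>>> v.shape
(2, 23, 2)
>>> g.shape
(2, 23)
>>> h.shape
(2, 2)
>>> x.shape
(2, 23, 3)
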